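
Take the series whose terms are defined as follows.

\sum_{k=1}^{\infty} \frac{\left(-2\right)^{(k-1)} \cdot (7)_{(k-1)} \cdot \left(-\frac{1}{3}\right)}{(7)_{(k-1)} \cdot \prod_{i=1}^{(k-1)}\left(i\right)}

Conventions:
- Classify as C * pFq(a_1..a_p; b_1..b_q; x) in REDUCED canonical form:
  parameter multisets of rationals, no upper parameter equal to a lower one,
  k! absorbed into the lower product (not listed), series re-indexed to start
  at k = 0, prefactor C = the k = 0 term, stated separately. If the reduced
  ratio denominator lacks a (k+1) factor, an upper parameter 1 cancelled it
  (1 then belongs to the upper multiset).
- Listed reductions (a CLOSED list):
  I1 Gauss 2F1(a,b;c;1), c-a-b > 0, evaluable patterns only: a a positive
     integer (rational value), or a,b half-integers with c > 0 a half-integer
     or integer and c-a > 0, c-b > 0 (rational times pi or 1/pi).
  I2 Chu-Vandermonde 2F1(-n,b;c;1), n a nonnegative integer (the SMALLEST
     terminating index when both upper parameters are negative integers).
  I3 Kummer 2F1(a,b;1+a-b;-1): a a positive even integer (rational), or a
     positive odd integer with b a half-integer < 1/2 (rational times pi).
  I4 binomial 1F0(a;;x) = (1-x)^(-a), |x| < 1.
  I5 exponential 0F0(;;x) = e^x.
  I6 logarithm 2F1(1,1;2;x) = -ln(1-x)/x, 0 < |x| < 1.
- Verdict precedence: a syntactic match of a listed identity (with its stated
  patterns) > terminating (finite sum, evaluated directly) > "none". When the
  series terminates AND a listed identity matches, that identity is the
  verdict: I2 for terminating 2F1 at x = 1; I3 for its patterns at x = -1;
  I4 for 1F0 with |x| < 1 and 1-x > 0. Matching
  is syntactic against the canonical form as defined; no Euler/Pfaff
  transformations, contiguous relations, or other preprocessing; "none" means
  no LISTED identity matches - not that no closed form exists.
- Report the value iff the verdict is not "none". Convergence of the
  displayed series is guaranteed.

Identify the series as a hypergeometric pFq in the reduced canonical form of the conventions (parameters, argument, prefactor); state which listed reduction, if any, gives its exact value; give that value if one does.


x = -2 here; the reduced form reads 0F0, upper {-}, lower {-}, C = -\frac{1}{3}. Verdict: the I5 exponential reduction fires (the 0F0 exponential series at x = -2). Value: \left(-\frac{1}{3}\right) \cdot e^{-2}.

Key step: x = -2 and the parameter 7 appears in both the upper and lower lists and cancels.
Ratio: r(k) = -2 * 1 / [(k+1)] - rational in k. x = -2; t_0 = -\frac{1}{3}; negate the roots.


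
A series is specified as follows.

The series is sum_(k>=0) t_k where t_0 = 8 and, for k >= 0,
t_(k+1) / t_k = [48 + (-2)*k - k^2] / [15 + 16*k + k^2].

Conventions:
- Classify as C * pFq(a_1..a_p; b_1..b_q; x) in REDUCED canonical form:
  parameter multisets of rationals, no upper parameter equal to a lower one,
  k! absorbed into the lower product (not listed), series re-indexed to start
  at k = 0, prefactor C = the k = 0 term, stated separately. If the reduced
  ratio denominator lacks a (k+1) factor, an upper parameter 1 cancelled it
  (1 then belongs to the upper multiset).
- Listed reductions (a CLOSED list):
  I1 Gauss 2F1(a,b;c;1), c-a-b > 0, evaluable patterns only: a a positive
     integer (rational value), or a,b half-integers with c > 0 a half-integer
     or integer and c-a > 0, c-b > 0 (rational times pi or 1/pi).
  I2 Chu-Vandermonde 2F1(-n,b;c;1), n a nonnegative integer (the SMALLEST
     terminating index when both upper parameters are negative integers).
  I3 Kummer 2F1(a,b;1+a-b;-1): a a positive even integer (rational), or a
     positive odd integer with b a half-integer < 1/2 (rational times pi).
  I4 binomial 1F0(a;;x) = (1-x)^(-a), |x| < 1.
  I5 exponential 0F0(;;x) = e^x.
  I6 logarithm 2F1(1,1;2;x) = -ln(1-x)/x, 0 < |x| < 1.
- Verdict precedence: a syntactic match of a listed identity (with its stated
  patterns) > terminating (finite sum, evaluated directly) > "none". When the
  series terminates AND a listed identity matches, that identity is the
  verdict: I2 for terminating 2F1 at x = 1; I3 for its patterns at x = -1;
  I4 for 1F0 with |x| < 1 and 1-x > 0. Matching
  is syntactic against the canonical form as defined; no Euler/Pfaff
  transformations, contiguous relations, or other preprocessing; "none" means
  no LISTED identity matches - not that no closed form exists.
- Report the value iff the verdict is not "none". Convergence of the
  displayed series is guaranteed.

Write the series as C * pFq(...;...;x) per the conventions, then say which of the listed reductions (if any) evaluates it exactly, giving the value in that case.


Canonical form: C = 8 times 2F1 with upper {-6, 8}, lower {15}, x = -1. Verdict (x = -1): the Kummer evaluation I3 applies (x = -1; c = 15 equals 1+a-b for upper {-6, 8}: listed pattern). Value: 572/5.

Structural cue: with t_0 = 8, factor the ratio over Q (C = 8, x = -1): negated roots = parameters.
Consecutive-term ratio: r(k) = (-1) * (k-6) (k+8) / [(k+15) (k+1)] - rational; roots negated = parameters, x = (-1), C = 8.


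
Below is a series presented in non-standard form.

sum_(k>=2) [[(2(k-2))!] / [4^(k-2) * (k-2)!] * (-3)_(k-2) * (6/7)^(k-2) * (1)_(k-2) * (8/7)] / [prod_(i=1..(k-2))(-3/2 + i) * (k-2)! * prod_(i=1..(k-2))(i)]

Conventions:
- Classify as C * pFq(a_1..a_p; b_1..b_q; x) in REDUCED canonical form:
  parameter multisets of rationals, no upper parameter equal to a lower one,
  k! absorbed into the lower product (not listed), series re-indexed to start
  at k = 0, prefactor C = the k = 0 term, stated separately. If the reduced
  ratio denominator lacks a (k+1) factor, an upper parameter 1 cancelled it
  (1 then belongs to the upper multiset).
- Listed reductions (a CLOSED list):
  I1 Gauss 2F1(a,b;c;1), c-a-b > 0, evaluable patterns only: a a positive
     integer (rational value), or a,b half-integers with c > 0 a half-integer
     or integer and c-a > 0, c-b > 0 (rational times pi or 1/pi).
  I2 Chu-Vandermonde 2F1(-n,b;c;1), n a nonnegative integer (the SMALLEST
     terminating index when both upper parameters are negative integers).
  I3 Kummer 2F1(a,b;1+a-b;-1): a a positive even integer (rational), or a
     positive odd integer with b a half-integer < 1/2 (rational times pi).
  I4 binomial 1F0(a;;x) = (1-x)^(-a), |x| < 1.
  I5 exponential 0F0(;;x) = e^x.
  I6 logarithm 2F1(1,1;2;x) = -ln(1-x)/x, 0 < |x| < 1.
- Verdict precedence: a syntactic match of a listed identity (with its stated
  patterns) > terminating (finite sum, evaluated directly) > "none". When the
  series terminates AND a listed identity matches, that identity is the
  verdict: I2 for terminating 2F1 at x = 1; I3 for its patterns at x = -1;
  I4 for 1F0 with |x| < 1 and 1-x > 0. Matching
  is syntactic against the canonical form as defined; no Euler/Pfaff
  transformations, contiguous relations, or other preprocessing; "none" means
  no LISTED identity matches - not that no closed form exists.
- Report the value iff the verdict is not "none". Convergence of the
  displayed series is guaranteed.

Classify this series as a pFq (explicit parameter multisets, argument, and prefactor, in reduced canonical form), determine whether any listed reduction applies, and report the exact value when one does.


At argument 6/7: a 2F1 with upper {-3, 1/2}, lower {-1/2}, scaled by C = 8/7. Verdict: terminating (-3 upstairs). 4 nonzero terms in all; added directly. Exact value: 296/2401.

First insight: with t_0 = 8/7, the parameter 1 appears in both the upper and lower lists and cancels.
Term ratio: r(k) = (6/7) * (k-3) (k+1/2) / [(k-1/2) (k+1)] - rational in k, leading ratio (6/7); with t_0 = 8/7, classification follows.


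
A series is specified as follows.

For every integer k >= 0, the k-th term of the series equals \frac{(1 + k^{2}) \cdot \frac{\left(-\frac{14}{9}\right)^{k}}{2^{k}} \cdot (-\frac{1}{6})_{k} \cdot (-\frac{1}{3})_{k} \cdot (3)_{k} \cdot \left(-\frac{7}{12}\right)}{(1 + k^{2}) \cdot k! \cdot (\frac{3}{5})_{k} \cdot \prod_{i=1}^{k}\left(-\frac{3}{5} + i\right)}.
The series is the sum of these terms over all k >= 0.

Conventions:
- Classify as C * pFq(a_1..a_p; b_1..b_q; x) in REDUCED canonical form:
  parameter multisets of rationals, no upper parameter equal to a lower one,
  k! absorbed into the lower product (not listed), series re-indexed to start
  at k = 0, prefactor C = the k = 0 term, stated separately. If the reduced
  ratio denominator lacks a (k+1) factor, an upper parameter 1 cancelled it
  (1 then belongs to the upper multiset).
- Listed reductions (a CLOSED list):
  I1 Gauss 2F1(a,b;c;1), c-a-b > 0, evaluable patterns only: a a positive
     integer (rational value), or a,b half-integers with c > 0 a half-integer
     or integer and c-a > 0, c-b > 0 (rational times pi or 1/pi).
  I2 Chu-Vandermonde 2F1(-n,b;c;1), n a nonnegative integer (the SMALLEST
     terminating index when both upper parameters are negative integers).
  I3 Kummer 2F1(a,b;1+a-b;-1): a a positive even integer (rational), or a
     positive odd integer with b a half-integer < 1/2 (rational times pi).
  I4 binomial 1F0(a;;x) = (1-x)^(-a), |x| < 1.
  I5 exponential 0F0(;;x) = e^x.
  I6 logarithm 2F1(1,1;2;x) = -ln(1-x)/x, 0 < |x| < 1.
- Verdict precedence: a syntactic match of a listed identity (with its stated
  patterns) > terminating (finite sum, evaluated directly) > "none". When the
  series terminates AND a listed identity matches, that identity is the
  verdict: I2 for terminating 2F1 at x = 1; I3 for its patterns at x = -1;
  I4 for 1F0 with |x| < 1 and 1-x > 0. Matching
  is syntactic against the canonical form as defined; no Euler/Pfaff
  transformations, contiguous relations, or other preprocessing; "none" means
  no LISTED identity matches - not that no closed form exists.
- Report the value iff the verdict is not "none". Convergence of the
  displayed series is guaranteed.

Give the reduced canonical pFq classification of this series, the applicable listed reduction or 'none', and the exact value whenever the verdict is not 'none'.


At argument -\frac{7}{9}: a 3F2 with upper {-\frac{1}{3}, -\frac{1}{6}, 3}, lower {\frac{2}{5}, \frac{3}{5}}, scaled by C = -\frac{7}{12}. Verdict: none - at argument -\frac{7}{9} the multisets {-\frac{1}{3}, -\frac{1}{6}, 3} ; {\frac{2}{5}, \frac{3}{5}} match no listed identity.

The tell: x = -\frac{7}{9} and the lower running product (C = -7/12) is a rising factorial.
Term ratio: r(k) = -\frac{7}{9} * (k-\frac{1}{3}) (k-\frac{1}{6}) (k+3) / [(k+\frac{2}{5}) (k+\frac{3}{5}) (k+1)] - rational in k, leading ratio -\frac{7}{9}; with t_0 = -\frac{7}{12}, classification follows.


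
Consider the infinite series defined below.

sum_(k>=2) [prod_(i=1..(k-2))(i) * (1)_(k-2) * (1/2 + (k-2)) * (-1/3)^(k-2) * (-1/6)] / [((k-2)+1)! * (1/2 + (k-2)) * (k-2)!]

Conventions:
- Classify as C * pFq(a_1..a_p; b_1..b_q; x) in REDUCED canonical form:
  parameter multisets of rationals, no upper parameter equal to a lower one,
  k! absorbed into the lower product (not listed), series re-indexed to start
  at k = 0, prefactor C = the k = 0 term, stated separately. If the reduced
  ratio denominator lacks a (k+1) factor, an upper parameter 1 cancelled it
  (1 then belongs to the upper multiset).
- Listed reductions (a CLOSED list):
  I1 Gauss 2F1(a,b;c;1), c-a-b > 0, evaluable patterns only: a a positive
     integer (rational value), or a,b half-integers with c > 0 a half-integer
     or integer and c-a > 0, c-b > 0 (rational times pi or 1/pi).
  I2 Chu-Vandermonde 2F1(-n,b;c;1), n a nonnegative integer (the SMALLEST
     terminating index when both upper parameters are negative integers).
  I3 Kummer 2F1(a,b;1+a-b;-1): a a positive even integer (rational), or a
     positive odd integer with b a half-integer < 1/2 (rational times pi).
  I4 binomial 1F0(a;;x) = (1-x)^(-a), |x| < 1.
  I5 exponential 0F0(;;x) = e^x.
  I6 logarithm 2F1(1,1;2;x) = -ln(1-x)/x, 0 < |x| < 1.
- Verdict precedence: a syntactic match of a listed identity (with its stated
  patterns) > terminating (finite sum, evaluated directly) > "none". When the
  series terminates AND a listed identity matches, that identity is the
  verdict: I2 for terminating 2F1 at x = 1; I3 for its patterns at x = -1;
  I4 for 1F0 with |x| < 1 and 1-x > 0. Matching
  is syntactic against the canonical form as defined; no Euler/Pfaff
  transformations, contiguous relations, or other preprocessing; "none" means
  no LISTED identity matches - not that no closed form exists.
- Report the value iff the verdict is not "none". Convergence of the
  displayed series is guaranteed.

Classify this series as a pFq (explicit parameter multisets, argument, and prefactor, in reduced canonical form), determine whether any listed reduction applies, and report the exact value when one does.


Prefactor -1/6, argument -1/3: 2F1 with upper {1, 1} over lower {2}. Verdict: the logarithmic series (I6) fires (the logarithm: parameters (1,1;2), x = -1/3). Its exact value is (-1/2) * ln(4/3).

Key step: x = (-1/3) and the denominator's factorial ratio (prefactor -1/6) is a lower Pochhammer.
Adjacent-term ratio: r(k) = (-1/3) * (k+1) (k+1) / [(k+2) (k+1)] - poly over poly, x = (-1/3) from leading terms; C = -1/6 at k = 0.


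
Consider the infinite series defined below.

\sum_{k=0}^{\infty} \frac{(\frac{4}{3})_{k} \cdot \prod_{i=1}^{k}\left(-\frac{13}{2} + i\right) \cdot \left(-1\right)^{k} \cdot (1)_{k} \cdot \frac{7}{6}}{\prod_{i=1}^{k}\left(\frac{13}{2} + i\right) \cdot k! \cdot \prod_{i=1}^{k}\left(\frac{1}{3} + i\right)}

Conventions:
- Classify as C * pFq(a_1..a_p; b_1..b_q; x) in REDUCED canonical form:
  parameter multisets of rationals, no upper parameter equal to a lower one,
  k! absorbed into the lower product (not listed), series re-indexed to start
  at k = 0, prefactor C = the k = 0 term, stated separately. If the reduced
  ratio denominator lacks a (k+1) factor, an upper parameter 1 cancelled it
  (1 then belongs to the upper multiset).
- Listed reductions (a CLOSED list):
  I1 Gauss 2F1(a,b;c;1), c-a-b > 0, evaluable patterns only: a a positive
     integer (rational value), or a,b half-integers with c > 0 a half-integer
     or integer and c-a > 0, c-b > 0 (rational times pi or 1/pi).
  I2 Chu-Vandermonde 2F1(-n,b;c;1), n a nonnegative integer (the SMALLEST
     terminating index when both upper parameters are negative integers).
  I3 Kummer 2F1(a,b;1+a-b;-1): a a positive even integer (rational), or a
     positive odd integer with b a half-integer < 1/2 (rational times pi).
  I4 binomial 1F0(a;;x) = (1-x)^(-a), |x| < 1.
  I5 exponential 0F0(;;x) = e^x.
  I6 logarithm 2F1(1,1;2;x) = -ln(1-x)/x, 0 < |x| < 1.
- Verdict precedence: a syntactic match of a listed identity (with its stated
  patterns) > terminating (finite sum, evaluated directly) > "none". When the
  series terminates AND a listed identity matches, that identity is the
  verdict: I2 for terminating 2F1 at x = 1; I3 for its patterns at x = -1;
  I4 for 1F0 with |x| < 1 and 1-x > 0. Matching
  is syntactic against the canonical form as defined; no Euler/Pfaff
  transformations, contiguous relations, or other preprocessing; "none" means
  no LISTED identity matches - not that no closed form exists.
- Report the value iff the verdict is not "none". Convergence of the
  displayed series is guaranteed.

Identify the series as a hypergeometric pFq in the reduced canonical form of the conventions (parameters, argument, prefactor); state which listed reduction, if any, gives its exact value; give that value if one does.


Prefactor \frac{7}{6}, argument -1: 2F1 with upper {-\frac{11}{2}, 1} over lower {\frac{15}{2}}. Verdict at x = -1: the Kummer evaluation I3 matches (x = -1; c = \frac{15}{2} equals 1+a-b for upper {-\frac{11}{2}, 1}: listed pattern). Exact value: \frac{7007}{8192} \cdot \pi.

The tell: from the first term \frac{7}{6}: the parameter 4/3 appears in both the upper and lower lists and cancels.
Step ratio: r(k) = -1 * (k-\frac{11}{2}) (k+1) / [(k+\frac{15}{2}) (k+1)] - poly over poly, x = -1 from leading terms; C = \frac{7}{6} at k = 0.


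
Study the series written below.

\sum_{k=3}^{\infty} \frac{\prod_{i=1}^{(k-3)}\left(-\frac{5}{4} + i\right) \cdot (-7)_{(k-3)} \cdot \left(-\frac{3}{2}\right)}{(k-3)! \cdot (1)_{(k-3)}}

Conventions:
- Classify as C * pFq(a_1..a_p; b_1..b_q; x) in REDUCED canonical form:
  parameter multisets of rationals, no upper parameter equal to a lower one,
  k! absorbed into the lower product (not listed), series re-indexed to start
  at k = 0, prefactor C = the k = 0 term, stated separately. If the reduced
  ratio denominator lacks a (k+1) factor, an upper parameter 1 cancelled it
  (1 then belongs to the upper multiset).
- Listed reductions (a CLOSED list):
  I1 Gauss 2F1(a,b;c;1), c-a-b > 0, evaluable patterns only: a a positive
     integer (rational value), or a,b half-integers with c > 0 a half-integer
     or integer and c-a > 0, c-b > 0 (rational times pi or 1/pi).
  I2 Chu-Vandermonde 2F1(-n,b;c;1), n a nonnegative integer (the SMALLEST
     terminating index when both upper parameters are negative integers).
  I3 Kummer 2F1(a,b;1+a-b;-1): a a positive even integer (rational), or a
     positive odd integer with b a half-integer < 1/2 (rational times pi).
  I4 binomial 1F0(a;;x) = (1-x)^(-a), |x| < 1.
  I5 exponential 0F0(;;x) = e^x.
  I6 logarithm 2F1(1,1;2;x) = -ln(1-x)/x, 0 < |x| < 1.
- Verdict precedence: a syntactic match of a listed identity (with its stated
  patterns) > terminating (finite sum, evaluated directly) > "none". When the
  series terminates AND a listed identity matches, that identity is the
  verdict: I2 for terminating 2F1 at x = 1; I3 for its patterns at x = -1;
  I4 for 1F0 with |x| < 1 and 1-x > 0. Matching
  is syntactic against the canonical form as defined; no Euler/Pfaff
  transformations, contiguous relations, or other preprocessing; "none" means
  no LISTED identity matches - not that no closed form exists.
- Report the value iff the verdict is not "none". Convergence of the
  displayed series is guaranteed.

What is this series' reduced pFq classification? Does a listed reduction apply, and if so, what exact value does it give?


Prefactor -\frac{3}{2}, argument 1: 2F1 with upper {-7, -\frac{1}{4}} over lower {1}. Verdict (x = 1): the Chu-Vandermonde identity I2 applies (terminating 2F1 at x = 1 with n = 7, b = -1/4, c = 1). Value: -\frac{1442025}{524288}.

The tell: t_0 = -\frac{3}{2} here, and the denominator's factorial ratio (C = -3/2) is a lower Pochhammer.
Step ratio: r(k) = 1 * (k-7) (k-\frac{1}{4}) / [(k+1) (k+1)] - rational; roots negated = parameters, x = 1, C = -\frac{3}{2}.


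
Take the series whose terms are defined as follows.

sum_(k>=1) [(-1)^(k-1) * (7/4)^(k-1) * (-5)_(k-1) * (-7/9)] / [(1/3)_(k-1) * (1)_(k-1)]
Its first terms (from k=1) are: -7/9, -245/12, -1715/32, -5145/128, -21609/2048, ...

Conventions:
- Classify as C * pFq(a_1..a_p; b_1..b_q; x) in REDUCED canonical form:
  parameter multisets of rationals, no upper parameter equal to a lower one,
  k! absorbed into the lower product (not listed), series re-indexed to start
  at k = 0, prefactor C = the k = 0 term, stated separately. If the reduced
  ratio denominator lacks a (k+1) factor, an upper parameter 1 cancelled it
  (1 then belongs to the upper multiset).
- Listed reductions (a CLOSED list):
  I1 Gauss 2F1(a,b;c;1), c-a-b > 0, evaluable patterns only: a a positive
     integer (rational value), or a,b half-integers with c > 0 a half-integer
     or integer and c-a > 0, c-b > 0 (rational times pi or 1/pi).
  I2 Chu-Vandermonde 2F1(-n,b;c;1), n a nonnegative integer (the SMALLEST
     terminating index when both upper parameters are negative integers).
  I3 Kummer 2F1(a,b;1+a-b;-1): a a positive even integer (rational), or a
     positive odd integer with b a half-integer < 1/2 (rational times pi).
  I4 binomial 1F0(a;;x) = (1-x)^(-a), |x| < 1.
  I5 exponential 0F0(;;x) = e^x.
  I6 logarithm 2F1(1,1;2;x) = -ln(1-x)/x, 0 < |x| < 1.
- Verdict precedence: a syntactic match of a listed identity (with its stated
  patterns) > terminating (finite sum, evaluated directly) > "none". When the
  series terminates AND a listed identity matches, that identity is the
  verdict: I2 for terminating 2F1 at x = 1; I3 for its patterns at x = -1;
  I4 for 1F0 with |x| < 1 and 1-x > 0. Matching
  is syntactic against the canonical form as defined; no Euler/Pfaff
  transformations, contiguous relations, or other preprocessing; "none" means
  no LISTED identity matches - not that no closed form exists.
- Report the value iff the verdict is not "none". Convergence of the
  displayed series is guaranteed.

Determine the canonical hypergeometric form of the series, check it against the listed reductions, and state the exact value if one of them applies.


Key observation: from the first term -7/9: the (-1)^k factor (prefactor -7/9) folds into the argument's sign.
Step ratio: r(k) = (-7/4) * (k-5) / [(k+1/3) (k+1)] - rational in k, leading ratio (-7/4); with t_0 = -7/9, classification follows.

Reduced: x = -7/4, 1F1, upper = {-5}, lower = {1/3}, C = -7/9. Verdict: terminating - the sum ends at index 5 because -5 is a negative integer; exact evaluation follows. Its exact value is -605686921/4792320.


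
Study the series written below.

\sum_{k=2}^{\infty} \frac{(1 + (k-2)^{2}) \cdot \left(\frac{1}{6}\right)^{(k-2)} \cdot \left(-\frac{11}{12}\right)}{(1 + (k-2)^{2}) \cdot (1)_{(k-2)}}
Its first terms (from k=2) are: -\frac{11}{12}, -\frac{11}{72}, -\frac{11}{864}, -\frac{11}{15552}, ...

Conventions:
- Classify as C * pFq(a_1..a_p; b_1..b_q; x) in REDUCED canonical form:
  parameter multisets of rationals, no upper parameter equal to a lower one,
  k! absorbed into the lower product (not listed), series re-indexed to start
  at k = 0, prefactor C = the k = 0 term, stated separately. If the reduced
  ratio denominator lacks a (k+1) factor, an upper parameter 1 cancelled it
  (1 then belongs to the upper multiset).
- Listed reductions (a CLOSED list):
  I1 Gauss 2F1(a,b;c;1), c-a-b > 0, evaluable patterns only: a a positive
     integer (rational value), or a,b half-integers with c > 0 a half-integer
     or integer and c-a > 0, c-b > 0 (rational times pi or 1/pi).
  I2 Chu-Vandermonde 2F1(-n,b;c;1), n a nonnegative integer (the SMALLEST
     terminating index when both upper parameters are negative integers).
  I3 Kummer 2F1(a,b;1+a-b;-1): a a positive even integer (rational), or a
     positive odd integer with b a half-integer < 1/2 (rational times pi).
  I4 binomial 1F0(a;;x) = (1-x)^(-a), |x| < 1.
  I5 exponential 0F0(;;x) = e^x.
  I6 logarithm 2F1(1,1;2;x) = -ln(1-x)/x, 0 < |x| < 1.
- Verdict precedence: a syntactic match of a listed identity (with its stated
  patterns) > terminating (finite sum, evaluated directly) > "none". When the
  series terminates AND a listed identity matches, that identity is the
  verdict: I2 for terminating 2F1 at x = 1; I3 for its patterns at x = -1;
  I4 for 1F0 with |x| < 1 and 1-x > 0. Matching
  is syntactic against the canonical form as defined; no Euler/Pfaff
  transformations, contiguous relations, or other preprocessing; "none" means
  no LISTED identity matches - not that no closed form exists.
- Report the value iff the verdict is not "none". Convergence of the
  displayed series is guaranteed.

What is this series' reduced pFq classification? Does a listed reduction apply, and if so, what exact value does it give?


x = \frac{1}{6} here; the reduced form reads 0F0, upper {-}, lower {-}, C = -\frac{11}{12}. Verdict: the I5 exponential reduction applies (the 0F0 exponential series at x = \frac{1}{6}). Sum: \left(-\frac{11}{12}\right) \cdot e^{\frac{1}{6}}.

Structural cue: with t_0 = -\frac{11}{12}, k^2 + 1 divides numerator and denominator alike; prefactor -11/12 after cancelling.
Ratio: r(k) = \frac{1}{6} * 1 / [(k+1)] - rational in k. x = \frac{1}{6}; t_0 = -\frac{11}{12}; negate the roots.


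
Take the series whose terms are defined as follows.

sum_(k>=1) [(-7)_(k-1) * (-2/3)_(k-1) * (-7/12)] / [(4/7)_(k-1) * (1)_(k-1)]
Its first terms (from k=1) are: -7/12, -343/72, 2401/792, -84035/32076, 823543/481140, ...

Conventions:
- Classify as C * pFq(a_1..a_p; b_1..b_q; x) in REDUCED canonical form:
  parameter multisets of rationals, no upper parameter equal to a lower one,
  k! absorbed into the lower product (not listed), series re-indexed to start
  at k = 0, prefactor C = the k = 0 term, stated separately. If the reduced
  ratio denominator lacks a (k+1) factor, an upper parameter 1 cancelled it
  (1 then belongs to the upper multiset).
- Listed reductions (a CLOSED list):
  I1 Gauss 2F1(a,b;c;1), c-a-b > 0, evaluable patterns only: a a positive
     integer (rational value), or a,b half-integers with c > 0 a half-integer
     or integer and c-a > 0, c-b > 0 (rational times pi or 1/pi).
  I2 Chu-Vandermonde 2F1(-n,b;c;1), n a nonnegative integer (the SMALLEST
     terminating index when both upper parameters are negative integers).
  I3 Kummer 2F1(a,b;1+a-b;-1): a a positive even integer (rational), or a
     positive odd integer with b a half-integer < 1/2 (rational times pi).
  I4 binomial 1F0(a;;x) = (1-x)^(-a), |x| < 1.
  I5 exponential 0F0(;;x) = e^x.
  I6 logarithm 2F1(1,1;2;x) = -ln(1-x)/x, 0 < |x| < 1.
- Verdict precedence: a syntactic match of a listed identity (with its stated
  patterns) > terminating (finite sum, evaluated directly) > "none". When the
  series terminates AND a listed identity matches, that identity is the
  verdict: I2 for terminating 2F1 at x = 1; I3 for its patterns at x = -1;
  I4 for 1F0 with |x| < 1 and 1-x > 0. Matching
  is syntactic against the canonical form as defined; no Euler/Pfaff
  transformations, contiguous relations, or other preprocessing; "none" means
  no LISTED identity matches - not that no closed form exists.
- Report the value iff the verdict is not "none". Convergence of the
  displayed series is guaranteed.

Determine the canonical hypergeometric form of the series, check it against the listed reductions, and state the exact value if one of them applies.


This is -7/12 * 2F1(-7, -2/3; 4/7; 1) in reduced canonical form. Verdict: the Chu-Vandermonde identity I2 fires (terminating 2F1 at x = 1 with n = 7, b = -2/3, c = 4/7). Hence: -1238966953/325950480.

First insight: x = 1 and (1)_k (prefactor -7/12) is k! itself.
Adjacent-term ratio: r(k) = 1 * (k-7) (k-2/3) / [(k+4/7) (k+1)] ; factor over Q: parameters, x = 1, and C = -7/12.


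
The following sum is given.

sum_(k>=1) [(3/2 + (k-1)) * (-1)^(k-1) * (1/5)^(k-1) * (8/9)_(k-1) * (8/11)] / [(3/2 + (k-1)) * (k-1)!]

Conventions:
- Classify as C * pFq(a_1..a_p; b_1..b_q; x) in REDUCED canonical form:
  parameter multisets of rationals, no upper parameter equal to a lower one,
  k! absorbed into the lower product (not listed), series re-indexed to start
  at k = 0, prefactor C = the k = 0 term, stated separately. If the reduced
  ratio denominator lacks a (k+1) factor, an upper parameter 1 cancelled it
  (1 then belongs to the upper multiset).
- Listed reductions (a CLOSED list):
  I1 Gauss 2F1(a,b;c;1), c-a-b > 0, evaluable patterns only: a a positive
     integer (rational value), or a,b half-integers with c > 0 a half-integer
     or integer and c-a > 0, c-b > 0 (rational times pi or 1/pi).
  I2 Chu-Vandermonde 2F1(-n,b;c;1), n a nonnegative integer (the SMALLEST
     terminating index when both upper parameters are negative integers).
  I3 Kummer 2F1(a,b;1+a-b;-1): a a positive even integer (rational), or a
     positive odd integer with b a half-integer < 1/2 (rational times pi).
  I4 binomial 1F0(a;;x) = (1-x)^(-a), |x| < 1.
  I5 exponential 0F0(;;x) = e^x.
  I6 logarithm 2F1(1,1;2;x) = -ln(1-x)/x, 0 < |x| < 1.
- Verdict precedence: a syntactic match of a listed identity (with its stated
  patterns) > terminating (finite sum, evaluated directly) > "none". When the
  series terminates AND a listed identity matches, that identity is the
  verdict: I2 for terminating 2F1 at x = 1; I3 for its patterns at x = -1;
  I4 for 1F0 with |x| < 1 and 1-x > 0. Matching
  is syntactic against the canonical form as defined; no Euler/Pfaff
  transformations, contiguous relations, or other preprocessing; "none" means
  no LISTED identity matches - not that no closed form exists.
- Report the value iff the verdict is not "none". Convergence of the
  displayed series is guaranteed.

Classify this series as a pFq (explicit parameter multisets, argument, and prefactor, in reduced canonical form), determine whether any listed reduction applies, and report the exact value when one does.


Structural cue: with t_0 = 8/11, the factor k + 3/2 cancels (top and bottom), leaving C = 8/11.
Consecutive-term ratio: r(k) = (-1/5) * (k+8/9) / [(k+1)] - poly over poly, x = (-1/5) from leading terms; C = 8/11 at k = 0.

Classification (C = 8/11): 1F0 with upper {8/9}, lower {-}, argument x = -1/5. Verdict at x = -1/5: binomial (I4) matches (the 1F0 binomial series: exponent -8/9, x = -1/5). Exact value: (8/11) * (6/5)^(-8/9).


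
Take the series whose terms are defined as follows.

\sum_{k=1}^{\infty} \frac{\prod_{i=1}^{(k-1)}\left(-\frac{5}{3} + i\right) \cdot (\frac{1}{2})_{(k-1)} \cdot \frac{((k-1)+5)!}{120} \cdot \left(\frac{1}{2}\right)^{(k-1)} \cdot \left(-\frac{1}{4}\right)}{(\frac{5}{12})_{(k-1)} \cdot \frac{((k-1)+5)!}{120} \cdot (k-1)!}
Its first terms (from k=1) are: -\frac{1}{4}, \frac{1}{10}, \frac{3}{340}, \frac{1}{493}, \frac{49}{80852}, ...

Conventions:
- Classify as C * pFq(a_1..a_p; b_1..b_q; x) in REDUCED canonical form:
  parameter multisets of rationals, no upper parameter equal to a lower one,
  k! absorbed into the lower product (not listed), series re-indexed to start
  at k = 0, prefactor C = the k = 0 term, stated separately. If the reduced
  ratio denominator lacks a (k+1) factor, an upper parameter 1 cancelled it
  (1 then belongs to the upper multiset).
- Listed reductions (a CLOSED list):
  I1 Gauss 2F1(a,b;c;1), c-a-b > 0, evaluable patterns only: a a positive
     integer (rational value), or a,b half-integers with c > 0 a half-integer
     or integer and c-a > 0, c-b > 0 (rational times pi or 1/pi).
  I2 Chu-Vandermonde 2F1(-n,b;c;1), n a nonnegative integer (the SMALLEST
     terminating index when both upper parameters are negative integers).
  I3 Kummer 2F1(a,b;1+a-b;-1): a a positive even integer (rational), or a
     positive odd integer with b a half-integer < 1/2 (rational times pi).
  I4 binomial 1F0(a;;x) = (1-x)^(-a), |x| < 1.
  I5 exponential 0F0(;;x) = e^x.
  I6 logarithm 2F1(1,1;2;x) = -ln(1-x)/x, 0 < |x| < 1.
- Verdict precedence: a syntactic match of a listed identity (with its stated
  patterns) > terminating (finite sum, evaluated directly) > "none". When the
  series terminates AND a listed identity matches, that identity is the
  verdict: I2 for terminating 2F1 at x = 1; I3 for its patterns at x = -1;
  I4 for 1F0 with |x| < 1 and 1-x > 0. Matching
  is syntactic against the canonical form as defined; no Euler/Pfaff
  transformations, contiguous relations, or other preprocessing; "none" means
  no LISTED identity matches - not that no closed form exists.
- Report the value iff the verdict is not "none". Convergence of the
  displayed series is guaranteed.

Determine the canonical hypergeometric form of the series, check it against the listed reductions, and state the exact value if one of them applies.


Classification (C = -\frac{1}{4}): 2F1 with upper {-\frac{2}{3}, \frac{1}{2}}, lower {\frac{5}{12}}, argument x = \frac{1}{2}. Verdict: none. Every listed pattern misses the 2F1 form at \frac{1}{2}, upper {-\frac{2}{3}, \frac{1}{2}}.

Structural cue: t_0 = -\frac{1}{4} here, and the parameter 6 appears in both the upper and lower lists and cancels.
Consecutive-term ratio: r(k) = \frac{1}{2} * (k-\frac{2}{3}) (k+\frac{1}{2}) / [(k+\frac{5}{12}) (k+1)] ; factor over Q: parameters, x = \frac{1}{2}, and C = -\frac{1}{4}.


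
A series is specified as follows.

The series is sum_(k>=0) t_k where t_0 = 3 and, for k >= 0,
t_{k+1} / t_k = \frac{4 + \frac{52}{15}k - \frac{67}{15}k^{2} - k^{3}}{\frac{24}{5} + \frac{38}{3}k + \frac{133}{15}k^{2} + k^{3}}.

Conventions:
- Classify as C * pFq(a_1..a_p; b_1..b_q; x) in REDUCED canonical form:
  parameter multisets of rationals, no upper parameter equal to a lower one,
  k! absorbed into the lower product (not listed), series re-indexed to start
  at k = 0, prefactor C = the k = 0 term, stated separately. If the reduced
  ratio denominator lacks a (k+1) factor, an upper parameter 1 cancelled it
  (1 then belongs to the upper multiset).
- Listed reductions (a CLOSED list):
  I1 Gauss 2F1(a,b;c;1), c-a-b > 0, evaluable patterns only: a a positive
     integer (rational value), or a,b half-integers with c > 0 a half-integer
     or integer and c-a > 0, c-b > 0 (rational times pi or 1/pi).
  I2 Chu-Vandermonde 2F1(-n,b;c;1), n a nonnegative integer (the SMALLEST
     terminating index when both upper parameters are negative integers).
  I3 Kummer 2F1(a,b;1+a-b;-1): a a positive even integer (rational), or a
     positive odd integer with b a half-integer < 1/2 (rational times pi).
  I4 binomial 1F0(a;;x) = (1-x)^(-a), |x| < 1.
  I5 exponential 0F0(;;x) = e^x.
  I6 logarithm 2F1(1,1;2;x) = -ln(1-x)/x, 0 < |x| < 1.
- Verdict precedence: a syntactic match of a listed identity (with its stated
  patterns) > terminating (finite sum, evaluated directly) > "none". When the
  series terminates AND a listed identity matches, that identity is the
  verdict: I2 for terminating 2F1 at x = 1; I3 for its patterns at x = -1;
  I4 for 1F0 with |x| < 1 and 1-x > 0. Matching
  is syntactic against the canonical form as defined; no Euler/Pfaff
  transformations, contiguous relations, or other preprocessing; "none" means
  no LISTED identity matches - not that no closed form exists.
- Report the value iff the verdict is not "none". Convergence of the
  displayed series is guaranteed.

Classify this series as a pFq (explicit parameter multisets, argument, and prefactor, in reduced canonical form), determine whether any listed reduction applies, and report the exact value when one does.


This is 3 * 2F1(-\frac{6}{5}, 5; \frac{36}{5}; -1) in reduced canonical form. Verdict: none. A 2F1 with upper {-\frac{6}{5}, 5} fits none of I1-I6 at x = -1; the sum runs forever.

Key step: t_0 = 3 here, and factor the ratio over Q (C = 3): negated roots = parameters.
Consecutive-term ratio: r(k) = -1 * (k-\frac{6}{5}) (k+5) / [(k+\frac{36}{5}) (k+1)] - rational in k. x = -1; t_0 = 3; negate the roots.


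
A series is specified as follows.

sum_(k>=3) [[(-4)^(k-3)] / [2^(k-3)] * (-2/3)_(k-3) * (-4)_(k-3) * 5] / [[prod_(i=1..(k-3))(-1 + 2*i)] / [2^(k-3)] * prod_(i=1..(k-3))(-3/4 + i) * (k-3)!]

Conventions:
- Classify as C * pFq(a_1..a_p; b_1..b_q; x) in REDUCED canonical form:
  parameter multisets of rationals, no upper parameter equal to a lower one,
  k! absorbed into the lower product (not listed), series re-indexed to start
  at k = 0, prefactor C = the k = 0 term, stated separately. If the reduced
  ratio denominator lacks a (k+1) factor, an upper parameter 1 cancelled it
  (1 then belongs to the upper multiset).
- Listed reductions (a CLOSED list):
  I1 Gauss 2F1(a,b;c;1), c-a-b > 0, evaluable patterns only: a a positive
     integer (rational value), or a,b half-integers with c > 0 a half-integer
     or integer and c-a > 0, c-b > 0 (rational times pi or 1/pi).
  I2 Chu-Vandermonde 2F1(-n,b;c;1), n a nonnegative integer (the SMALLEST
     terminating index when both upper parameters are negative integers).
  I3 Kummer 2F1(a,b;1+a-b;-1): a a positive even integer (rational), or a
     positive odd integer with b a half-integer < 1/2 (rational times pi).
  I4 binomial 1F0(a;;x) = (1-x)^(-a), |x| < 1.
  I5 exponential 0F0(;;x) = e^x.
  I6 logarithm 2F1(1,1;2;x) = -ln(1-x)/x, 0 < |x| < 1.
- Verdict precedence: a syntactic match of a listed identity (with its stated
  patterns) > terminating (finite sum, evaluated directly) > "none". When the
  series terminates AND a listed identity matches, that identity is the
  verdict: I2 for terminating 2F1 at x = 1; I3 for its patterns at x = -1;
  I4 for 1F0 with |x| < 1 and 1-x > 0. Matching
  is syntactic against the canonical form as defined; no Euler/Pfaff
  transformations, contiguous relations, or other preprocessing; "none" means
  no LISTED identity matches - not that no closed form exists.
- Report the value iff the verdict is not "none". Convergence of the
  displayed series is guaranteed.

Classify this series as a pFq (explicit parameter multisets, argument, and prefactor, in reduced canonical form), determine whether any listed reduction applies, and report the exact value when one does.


The series (x = -2) is 2F2: upper {-4, -2/3}, lower {1/4, 1/2}, prefactor 5. Verdict: terminating. (-4)_k vanishes past k = 4, leaving a 5-term sum, computed directly. Its exact value is -51425801/142155.

Key observation: t_0 being 5, the lower odd product (C = 5, x = -2) is 2^k (1/2)_k.
Ratio: r(k) = (-2) * (k-4) (k-2/3) / [(k+1/4) (k+1/2) (k+1)] - rational; roots negated = parameters, x = (-2), C = 5.


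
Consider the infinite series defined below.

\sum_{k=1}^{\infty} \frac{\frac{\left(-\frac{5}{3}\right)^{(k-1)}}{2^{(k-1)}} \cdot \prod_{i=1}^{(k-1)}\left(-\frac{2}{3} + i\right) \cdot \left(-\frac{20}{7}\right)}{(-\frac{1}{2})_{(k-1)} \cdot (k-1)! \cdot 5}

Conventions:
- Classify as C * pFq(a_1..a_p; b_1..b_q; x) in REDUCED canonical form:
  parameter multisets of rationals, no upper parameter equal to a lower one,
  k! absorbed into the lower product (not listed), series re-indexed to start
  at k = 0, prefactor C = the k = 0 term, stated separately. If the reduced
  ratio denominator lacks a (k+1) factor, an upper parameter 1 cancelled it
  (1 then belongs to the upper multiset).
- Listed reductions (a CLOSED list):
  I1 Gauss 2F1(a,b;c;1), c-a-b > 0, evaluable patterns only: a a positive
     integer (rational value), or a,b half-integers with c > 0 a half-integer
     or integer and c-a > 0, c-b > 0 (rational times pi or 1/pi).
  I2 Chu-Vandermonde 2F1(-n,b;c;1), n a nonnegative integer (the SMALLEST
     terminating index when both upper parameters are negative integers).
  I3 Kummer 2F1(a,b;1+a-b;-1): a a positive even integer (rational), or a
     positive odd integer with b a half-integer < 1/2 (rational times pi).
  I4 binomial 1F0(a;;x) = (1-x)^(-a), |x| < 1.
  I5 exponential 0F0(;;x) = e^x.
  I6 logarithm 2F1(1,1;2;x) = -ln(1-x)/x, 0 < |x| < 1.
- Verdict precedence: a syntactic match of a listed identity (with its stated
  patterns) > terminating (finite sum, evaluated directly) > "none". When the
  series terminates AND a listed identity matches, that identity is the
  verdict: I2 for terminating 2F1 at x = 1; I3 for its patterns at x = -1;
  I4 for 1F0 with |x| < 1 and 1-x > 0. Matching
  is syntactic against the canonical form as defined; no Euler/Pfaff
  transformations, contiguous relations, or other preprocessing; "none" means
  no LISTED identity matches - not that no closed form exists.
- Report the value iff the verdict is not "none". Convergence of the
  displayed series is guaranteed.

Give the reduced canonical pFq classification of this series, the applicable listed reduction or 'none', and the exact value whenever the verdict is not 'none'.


Reduced: x = -\frac{5}{6}, 1F1, upper = {\frac{1}{3}}, lower = {-\frac{1}{2}}, C = -\frac{4}{7}. Verdict: none. A 1F1 with upper {\frac{1}{3}} fits none of I1-I6 at x = -\frac{5}{6}; the sum runs forever.

Key observation: t_0 being -\frac{4}{7}, the constant factors (C = -4/7) combine into one prefactor.
Step ratio: r(k) = -\frac{5}{6} * (k+\frac{1}{3}) / [(k-\frac{1}{2}) (k+1)] - rational; roots negated = parameters, x = -\frac{5}{6}, C = -\frac{4}{7}.


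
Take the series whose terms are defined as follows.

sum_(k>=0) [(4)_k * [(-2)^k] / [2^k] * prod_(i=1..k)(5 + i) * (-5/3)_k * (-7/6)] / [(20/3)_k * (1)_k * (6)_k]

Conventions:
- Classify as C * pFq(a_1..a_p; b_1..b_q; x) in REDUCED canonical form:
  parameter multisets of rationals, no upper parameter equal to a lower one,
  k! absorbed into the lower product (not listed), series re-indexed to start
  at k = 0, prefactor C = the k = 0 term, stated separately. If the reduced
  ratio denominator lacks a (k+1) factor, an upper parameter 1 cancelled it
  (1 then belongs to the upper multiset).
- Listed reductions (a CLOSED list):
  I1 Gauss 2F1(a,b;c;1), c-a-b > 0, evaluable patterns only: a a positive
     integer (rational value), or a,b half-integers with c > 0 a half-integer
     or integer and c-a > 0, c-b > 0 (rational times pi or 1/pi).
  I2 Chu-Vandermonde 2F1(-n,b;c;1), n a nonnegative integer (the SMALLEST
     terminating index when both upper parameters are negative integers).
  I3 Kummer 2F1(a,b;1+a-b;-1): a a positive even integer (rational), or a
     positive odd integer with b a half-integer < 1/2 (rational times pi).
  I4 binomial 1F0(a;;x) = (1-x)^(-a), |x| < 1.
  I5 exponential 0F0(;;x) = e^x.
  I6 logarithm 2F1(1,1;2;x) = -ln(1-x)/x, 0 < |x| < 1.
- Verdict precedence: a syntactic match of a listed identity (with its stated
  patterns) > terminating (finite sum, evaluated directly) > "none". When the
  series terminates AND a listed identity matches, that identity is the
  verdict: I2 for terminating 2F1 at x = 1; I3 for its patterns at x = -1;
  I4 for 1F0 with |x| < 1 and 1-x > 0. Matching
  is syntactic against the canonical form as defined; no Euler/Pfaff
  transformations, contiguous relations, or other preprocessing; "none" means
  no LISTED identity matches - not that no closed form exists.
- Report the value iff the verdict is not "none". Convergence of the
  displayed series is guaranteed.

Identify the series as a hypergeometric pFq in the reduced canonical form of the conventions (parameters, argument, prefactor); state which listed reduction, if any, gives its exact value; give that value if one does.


x = -1 here; the reduced form reads 2F1, upper {-5/3, 4}, lower {20/3}, C = -7/6. Verdict: Kummer's theorem (I3) applies (x = -1; c = 20/3 equals 1+a-b for upper {-5/3, 4}: listed pattern). Hence: -833/324.

The tell: x = (-1) and (1)_k (prefactor -7/6) is k! itself.
Term ratio: r(k) = (-1) * (k-5/3) (k+4) / [(k+20/3) (k+1)] - rational in k, leading ratio (-1); with t_0 = -7/6, classification follows.
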